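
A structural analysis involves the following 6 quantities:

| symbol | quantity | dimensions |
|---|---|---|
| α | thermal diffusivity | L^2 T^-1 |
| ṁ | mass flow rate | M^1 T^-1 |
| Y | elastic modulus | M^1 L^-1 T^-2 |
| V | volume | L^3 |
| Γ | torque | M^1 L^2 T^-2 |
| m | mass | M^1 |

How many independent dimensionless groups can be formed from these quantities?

3

There are 6 variables and 3 base dimensions (M, L, T).
The dimension matrix has rank 3.
Independent dimensionless groups: 6 − 3 = 3.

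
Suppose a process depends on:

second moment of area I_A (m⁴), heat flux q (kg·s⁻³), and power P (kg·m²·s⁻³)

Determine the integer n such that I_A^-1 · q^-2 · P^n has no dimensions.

Balance the M exponent: (1)·n from P, plus −(0) − 2·(1) = -2 from the rest, must sum to zero.
n − 2 = 0, so n = 2.

2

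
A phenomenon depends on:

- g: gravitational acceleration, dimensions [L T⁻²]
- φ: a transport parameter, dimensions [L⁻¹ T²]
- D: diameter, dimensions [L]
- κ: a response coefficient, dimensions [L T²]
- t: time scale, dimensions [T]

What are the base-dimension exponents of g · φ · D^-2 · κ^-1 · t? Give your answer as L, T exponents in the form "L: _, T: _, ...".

L: -3, T: -1

Collect each base-dimension exponent across the product:
  L: (1) + (-1) − 2·(1) − (1) + (0) = -3
  T: (-2) + (2) − 2·(0) − (2) + (1) = -1
So the dimensions are [L⁻³ T⁻¹].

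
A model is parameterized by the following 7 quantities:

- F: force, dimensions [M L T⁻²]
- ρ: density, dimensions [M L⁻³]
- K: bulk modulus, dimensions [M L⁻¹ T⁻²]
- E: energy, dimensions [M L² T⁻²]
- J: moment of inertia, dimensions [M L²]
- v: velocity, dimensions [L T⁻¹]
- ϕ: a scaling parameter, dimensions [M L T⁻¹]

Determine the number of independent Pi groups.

4

There are 7 variables and 3 base dimensions (M, L, T).
The dimension matrix has rank 3.
Independent dimensionless groups: 7 − 3 = 4.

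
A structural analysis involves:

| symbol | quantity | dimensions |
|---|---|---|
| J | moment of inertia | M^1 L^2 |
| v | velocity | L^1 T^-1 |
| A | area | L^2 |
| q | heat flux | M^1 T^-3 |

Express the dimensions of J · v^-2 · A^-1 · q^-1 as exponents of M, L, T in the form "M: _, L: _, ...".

M: 0, L: -2, T: 5

Collect each base-dimension exponent across the product:
  M: (1) − 2·(0) − (0) − (1) = 0
  L: (2) − 2·(1) − (2) − (0) = -2
  T: (0) − 2·(-1) − (0) − (-3) = 5
So the dimensions are [L⁻² T⁵].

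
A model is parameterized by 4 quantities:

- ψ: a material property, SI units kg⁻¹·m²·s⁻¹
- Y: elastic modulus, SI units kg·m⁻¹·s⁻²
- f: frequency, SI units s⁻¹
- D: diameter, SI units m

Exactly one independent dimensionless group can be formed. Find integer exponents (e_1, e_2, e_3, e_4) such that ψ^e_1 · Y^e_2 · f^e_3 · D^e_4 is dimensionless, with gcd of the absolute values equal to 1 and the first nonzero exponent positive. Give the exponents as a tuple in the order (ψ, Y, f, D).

M: e_1·(-1) + e_2·(1) + e_3·(0) + e_4·(0) = 0
L: e_1·(2) + e_2·(-1) + e_3·(0) + e_4·(1) = 0
T: e_1·(-1) + e_2·(-2) + e_3·(-1) + e_4·(0) = 0
Solving this homogeneous linear system for the smallest-integer solution (first nonzero entry positive) gives (1, 1, -3, -1).

(1, 1, -3, -1)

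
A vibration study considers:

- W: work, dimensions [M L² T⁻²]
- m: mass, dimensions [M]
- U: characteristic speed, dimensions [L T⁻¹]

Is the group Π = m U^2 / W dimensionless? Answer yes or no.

Sum the exponent of each base dimension across the product:
  M: −[W]_M + [m]_M + 2·[U]_M = −(1) + (1) + 2·(0) = 0
  L: −[W]_L + [m]_L + 2·[U]_L = −(2) + (0) + 2·(1) = 0
  T: −[W]_T + [m]_T + 2·[U]_T = −(-2) + (0) + 2·(-1) = 0
All base exponents vanish — dimensionless.

yes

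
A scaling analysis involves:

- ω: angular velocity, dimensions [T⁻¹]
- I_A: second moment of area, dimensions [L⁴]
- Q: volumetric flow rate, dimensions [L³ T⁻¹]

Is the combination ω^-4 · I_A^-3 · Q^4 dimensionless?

Sum the exponent of each base dimension across the product:
  M: −4·[ω]_M − 3·[I_A]_M + 4·[Q]_M = −4·(0) − 3·(0) + 4·(0) = 0
  L: −4·[ω]_L − 3·[I_A]_L + 4·[Q]_L = −4·(0) − 3·(4) + 4·(3) = 0
  T: −4·[ω]_T − 3·[I_A]_T + 4·[Q]_T = −4·(-1) − 3·(0) + 4·(-1) = 0
All base exponents vanish — dimensionless.

yes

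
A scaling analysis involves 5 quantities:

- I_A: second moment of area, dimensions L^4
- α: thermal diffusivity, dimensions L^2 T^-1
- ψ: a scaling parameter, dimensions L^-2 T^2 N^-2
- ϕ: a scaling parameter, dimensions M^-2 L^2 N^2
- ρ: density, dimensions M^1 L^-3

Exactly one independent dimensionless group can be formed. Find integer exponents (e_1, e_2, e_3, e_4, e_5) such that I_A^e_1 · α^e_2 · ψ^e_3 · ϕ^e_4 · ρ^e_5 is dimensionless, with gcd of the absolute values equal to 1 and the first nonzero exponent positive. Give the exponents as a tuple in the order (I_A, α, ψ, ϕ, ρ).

M: e_1·(0) + e_2·(0) + e_3·(0) + e_4·(-2) + e_5·(1) = 0
L: e_1·(4) + e_2·(2) + e_3·(-2) + e_4·(2) + e_5·(-3) = 0
T: e_1·(0) + e_2·(-1) + e_3·(2) + e_4·(0) + e_5·(0) = 0
N: e_1·(0) + e_2·(0) + e_3·(-2) + e_4·(2) + e_5·(0) = 0
Solving this homogeneous linear system for the smallest-integer solution (first nonzero entry positive) gives (1, 4, 2, 2, 4).

(1, 4, 2, 2, 4)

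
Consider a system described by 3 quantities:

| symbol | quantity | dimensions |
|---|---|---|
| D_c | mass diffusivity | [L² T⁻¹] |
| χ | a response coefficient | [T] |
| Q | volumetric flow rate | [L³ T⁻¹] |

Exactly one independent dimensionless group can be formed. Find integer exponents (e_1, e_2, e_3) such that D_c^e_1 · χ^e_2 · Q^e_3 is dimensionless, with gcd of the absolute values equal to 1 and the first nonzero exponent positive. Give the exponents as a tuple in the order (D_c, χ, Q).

(3, 1, -2)

L: e_1·(2) + e_2·(0) + e_3·(3) = 0
T: e_1·(-1) + e_2·(1) + e_3·(-1) = 0
Solving this homogeneous linear system for the smallest-integer solution (first nonzero entry positive) gives (3, 1, -2).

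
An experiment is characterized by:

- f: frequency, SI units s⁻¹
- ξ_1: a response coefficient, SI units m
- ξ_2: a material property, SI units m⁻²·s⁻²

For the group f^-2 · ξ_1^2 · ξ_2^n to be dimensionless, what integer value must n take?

1

Balance the L exponent: (-2)·n from ξ_2, plus −2·(0) + 2·(1) = 2 from the rest, must sum to zero.
-2n + 2 = 0, so n = 1.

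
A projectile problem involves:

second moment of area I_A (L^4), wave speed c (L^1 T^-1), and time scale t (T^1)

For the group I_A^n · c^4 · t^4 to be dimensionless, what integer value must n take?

Balance the L exponent: (4)·n from I_A, plus 4·(1) + 4·(0) = 4 from the rest, must sum to zero.
4n + 4 = 0, so n = -1.

-1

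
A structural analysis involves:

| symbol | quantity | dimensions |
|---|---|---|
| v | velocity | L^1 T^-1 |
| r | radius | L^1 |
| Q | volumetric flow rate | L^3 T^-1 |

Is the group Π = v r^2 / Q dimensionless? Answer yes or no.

yes

Sum the exponent of each base dimension across the product:
  L: [v]_L + 2·[r]_L − [Q]_L = (1) + 2·(1) − (3) = 0
  T: [v]_T + 2·[r]_T − [Q]_T = (-1) + 2·(0) − (-1) = 0
All base exponents vanish — dimensionless.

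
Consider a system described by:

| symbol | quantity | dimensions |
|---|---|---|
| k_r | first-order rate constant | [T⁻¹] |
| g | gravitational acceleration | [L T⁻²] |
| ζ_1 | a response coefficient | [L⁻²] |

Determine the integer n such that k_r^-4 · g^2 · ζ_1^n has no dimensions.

Balance the L exponent: (-2)·n from ζ_1, plus −4·(0) + 2·(1) = 2 from the rest, must sum to zero.
-2n + 2 = 0, so n = 1.

1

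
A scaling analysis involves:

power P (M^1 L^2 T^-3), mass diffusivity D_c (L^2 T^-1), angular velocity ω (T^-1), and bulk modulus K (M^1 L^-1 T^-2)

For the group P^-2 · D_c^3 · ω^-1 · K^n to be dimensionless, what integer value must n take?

2

Balance the M exponent: (1)·n from K, plus −2·(1) + 3·(0) − (0) = -2 from the rest, must sum to zero.
n − 2 = 0, so n = 2.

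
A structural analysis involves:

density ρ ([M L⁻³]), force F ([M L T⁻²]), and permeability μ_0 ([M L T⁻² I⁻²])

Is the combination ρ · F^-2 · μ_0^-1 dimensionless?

Sum the exponent of each base dimension across the product:
  M: [ρ]_M − 2·[F]_M − [μ_0]_M = (1) − 2·(1) − (1) = -2
  L: [ρ]_L − 2·[F]_L − [μ_0]_L = (-3) − 2·(1) − (1) = -6
  T: [ρ]_T − 2·[F]_T − [μ_0]_T = (0) − 2·(-2) − (-2) = 6
  I: [ρ]_I − 2·[F]_I − [μ_0]_I = (0) − 2·(0) − (-2) = 2
Net dimensions [M⁻² L⁻⁶ T⁶ I²] ≠ [1] — not dimensionless.

no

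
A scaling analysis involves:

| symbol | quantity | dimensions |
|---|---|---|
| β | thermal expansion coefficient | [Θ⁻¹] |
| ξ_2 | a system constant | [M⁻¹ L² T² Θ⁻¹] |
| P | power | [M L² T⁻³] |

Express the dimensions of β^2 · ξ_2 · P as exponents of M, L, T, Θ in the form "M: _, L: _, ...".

Collect each base-dimension exponent across the product:
  M: 2·(0) + (-1) + (1) = 0
  L: 2·(0) + (2) + (2) = 4
  T: 2·(0) + (2) + (-3) = -1
  Θ: 2·(-1) + (-1) + (0) = -3
So the dimensions are [L⁴ T⁻¹ Θ⁻³].

M: 0, L: 4, T: -1, Θ: -3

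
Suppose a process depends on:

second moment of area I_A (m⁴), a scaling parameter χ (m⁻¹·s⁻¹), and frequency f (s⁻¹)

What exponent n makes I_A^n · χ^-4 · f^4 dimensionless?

Balance the L exponent: (4)·n from I_A, plus −4·(-1) + 4·(0) = 4 from the rest, must sum to zero.
4n + 4 = 0, so n = -1.

-1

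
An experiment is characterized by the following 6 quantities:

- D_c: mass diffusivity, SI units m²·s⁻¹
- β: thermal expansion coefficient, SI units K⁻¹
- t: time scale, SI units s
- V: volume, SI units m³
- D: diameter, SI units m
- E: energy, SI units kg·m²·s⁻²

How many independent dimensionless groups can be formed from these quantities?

There are 6 variables and 4 base dimensions (M, L, T, Θ).
The dimension matrix has rank 4.
Independent dimensionless groups: 6 − 4 = 2.

2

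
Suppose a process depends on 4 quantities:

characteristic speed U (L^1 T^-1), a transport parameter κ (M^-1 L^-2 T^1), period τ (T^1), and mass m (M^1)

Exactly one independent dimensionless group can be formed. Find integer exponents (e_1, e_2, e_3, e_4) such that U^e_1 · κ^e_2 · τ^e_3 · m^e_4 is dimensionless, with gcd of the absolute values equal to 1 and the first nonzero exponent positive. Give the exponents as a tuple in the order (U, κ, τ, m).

(2, 1, 1, 1)

M: e_1·(0) + e_2·(-1) + e_3·(0) + e_4·(1) = 0
L: e_1·(1) + e_2·(-2) + e_3·(0) + e_4·(0) = 0
T: e_1·(-1) + e_2·(1) + e_3·(1) + e_4·(0) = 0
Solving this homogeneous linear system for the smallest-integer solution (first nonzero entry positive) gives (2, 1, 1, 1).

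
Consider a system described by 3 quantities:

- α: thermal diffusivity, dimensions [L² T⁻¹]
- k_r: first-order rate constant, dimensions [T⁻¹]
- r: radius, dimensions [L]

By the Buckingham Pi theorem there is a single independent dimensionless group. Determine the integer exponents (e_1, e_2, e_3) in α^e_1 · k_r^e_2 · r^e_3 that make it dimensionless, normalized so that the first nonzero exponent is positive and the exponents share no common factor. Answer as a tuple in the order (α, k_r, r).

(1, -1, -2)

L: e_1·(2) + e_2·(0) + e_3·(1) = 0
T: e_1·(-1) + e_2·(-1) + e_3·(0) = 0
Solving this homogeneous linear system for the smallest-integer solution (first nonzero entry positive) gives (1, -1, -2).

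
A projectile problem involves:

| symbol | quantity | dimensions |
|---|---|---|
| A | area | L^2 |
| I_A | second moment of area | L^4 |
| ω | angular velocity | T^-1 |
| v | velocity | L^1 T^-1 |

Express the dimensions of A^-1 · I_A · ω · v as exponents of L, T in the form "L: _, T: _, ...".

L: 3, T: -2

Collect each base-dimension exponent across the product:
  L: −(2) + (4) + (0) + (1) = 3
  T: −(0) + (0) + (-1) + (-1) = -2
So the dimensions are [L³ T⁻²].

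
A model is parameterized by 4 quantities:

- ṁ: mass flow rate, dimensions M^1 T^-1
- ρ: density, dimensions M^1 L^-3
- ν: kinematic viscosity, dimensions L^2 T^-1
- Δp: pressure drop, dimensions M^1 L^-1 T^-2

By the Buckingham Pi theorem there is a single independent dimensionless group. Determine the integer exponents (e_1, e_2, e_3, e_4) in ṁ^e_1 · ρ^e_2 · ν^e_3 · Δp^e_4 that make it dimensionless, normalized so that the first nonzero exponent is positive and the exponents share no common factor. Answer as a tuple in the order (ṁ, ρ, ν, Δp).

(2, -3, -4, 1)

M: e_1·(1) + e_2·(1) + e_3·(0) + e_4·(1) = 0
L: e_1·(0) + e_2·(-3) + e_3·(2) + e_4·(-1) = 0
T: e_1·(-1) + e_2·(0) + e_3·(-1) + e_4·(-2) = 0
Solving this homogeneous linear system for the smallest-integer solution (first nonzero entry positive) gives (2, -3, -4, 1).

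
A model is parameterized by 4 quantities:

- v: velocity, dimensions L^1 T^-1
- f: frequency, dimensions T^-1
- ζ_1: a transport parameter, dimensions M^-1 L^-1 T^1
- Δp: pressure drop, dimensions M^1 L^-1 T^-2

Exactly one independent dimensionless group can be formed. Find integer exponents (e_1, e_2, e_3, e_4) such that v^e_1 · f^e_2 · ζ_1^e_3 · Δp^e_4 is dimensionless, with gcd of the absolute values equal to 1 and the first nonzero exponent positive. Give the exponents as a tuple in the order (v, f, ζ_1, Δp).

M: e_1·(0) + e_2·(0) + e_3·(-1) + e_4·(1) = 0
L: e_1·(1) + e_2·(0) + e_3·(-1) + e_4·(-1) = 0
T: e_1·(-1) + e_2·(-1) + e_3·(1) + e_4·(-2) = 0
Solving this homogeneous linear system for the smallest-integer solution (first nonzero entry positive) gives (2, -3, 1, 1).

(2, -3, 1, 1)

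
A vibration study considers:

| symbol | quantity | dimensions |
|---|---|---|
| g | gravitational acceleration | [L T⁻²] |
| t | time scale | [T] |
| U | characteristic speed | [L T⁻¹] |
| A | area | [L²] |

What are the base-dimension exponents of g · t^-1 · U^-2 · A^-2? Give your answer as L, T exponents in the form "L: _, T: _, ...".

L: -5, T: -1

Collect each base-dimension exponent across the product:
  L: (1) − (0) − 2·(1) − 2·(2) = -5
  T: (-2) − (1) − 2·(-1) − 2·(0) = -1
So the dimensions are [L⁻⁵ T⁻¹].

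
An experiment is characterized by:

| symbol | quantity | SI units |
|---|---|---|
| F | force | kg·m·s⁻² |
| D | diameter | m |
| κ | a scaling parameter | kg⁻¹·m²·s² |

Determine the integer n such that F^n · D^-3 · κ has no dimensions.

Balance the M exponent: (1)·n from F, plus −3·(0) + (-1) = -1 from the rest, must sum to zero.
n − 1 = 0, so n = 1.

1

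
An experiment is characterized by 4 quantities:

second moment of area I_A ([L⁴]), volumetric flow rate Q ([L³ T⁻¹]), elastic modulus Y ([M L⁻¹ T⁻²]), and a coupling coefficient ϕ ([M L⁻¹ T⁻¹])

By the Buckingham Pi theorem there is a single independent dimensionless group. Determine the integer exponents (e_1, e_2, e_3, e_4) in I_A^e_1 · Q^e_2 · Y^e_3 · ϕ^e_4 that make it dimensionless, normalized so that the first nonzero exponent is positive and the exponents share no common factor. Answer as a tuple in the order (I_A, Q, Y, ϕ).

(3, -4, 4, -4)

M: e_1·(0) + e_2·(0) + e_3·(1) + e_4·(1) = 0
L: e_1·(4) + e_2·(3) + e_3·(-1) + e_4·(-1) = 0
T: e_1·(0) + e_2·(-1) + e_3·(-2) + e_4·(-1) = 0
Solving this homogeneous linear system for the smallest-integer solution (first nonzero entry positive) gives (3, -4, 4, -4).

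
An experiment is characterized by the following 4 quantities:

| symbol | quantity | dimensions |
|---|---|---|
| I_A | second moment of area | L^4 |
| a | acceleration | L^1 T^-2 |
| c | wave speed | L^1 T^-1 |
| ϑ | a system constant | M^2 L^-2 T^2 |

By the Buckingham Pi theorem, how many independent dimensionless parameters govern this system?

There are 4 variables and 3 base dimensions (M, L, T).
The dimension matrix has rank 3.
Independent dimensionless groups: 4 − 3 = 1.

1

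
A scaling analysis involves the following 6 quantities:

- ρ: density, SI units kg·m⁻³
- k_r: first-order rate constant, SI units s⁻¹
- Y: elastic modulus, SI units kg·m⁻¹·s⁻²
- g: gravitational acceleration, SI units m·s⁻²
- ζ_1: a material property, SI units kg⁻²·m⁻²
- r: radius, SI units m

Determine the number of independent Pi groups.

3

There are 6 variables and 3 base dimensions (M, L, T).
The dimension matrix has rank 3.
Independent dimensionless groups: 6 − 3 = 3.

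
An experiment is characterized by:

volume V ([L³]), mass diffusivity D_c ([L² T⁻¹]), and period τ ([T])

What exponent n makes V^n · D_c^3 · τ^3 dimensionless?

Balance the L exponent: (3)·n from V, plus 3·(2) + 3·(0) = 6 from the rest, must sum to zero.
3n + 6 = 0, so n = -2.

-2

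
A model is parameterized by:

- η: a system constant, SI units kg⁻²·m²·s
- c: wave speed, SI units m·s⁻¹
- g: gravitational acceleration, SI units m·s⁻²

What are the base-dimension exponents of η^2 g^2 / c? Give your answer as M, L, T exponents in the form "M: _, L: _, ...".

M: -4, L: 5, T: -1

Collect each base-dimension exponent across the product:
  M: 2·(-2) − (0) + 2·(0) = -4
  L: 2·(2) − (1) + 2·(1) = 5
  T: 2·(1) − (-1) + 2·(-2) = -1
So the dimensions are [M⁻⁴ L⁵ T⁻¹].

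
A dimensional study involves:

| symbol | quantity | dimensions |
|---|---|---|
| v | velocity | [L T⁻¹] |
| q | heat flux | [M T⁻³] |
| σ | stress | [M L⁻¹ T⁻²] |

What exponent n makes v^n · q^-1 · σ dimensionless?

Balance the L exponent: (1)·n from v, plus −(0) + (-1) = -1 from the rest, must sum to zero.
n − 1 = 0, so n = 1.

1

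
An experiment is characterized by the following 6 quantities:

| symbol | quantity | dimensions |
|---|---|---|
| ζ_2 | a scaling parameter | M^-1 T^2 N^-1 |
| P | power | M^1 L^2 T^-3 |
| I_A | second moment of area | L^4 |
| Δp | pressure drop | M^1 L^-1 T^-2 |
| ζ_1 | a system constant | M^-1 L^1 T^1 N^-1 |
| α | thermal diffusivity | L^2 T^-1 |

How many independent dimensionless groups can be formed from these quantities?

There are 6 variables and 4 base dimensions (M, L, T, N).
The dimension matrix has rank 4.
Independent dimensionless groups: 6 − 4 = 2.

2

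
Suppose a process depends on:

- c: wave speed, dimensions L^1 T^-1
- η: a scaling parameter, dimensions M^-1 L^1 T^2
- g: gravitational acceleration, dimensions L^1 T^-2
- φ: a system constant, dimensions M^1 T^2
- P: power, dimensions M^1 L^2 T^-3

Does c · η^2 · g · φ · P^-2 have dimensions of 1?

no

Sum the exponent of each base dimension across the product:
  M: [c]_M + 2·[η]_M + [g]_M + [φ]_M − 2·[P]_M = (0) + 2·(-1) + (0) + (1) − 2·(1) = -3
  L: [c]_L + 2·[η]_L + [g]_L + [φ]_L − 2·[P]_L = (1) + 2·(1) + (1) + (0) − 2·(2) = 0
  T: [c]_T + 2·[η]_T + [g]_T + [φ]_T − 2·[P]_T = (-1) + 2·(2) + (-2) + (2) − 2·(-3) = 9
Net dimensions [M⁻³ T⁹] ≠ [1] — not dimensionless.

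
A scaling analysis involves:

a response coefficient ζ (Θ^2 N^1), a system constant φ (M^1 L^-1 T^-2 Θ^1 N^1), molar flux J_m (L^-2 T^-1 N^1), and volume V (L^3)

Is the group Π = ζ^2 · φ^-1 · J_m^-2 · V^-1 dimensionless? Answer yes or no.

Sum the exponent of each base dimension across the product:
  M: 2·[ζ]_M − [φ]_M − 2·[J_m]_M − [V]_M = 2·(0) − (1) − 2·(0) − (0) = -1
  L: 2·[ζ]_L − [φ]_L − 2·[J_m]_L − [V]_L = 2·(0) − (-1) − 2·(-2) − (3) = 2
  T: 2·[ζ]_T − [φ]_T − 2·[J_m]_T − [V]_T = 2·(0) − (-2) − 2·(-1) − (0) = 4
  Θ: 2·[ζ]_Θ − [φ]_Θ − 2·[J_m]_Θ − [V]_Θ = 2·(2) − (1) − 2·(0) − (0) = 3
  N: 2·[ζ]_N − [φ]_N − 2·[J_m]_N − [V]_N = 2·(1) − (1) − 2·(1) − (0) = -1
Net dimensions [M⁻¹ L² T⁴ Θ³ N⁻¹] ≠ [1] — not dimensionless.

no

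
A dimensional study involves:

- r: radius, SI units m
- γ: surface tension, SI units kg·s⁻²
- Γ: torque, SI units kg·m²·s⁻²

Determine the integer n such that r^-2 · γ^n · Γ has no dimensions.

-1

Balance the M exponent: (1)·n from γ, plus −2·(0) + (1) = 1 from the rest, must sum to zero.
n + 1 = 0, so n = -1.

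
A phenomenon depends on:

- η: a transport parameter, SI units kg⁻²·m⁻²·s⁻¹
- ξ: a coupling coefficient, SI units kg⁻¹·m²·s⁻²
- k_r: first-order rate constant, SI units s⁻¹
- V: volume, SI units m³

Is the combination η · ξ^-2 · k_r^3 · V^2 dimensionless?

yes

Sum the exponent of each base dimension across the product:
  M: [η]_M − 2·[ξ]_M + 3·[k_r]_M + 2·[V]_M = (-2) − 2·(-1) + 3·(0) + 2·(0) = 0
  L: [η]_L − 2·[ξ]_L + 3·[k_r]_L + 2·[V]_L = (-2) − 2·(2) + 3·(0) + 2·(3) = 0
  T: [η]_T − 2·[ξ]_T + 3·[k_r]_T + 2·[V]_T = (-1) − 2·(-2) + 3·(-1) + 2·(0) = 0
All base exponents vanish — dimensionless.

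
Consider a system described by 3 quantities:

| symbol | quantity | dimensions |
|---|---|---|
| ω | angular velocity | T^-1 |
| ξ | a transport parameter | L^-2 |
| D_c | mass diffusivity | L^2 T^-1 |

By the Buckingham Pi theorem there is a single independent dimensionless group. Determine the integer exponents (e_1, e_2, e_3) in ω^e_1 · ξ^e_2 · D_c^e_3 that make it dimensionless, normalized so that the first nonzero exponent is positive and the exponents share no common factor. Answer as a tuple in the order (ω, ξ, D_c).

(1, -1, -1)

L: e_1·(0) + e_2·(-2) + e_3·(2) = 0
T: e_1·(-1) + e_2·(0) + e_3·(-1) = 0
Solving this homogeneous linear system for the smallest-integer solution (first nonzero entry positive) gives (1, -1, -1).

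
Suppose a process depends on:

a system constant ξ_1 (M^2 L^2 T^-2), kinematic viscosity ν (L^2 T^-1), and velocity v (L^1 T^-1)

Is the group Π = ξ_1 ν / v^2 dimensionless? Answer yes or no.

Sum the exponent of each base dimension across the product:
  M: [ξ_1]_M + [ν]_M − 2·[v]_M = (2) + (0) − 2·(0) = 2
  L: [ξ_1]_L + [ν]_L − 2·[v]_L = (2) + (2) − 2·(1) = 2
  T: [ξ_1]_T + [ν]_T − 2·[v]_T = (-2) + (-1) − 2·(-1) = -1
Net dimensions [M² L² T⁻¹] ≠ [1] — not dimensionless.

no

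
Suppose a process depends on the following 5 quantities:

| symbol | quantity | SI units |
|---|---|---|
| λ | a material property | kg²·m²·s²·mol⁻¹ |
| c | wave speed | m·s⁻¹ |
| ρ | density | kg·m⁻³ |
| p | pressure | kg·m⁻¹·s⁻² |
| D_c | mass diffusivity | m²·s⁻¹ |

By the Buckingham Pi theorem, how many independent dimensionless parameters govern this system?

There are 5 variables and 4 base dimensions (M, L, T, N).
The dimension matrix has rank 4.
Independent dimensionless groups: 5 − 4 = 1.

1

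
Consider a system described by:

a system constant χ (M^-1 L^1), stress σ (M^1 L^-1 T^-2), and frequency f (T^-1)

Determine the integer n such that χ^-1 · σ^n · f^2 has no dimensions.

-1

Balance the M exponent: (1)·n from σ, plus −(-1) + 2·(0) = 1 from the rest, must sum to zero.
n + 1 = 0, so n = -1.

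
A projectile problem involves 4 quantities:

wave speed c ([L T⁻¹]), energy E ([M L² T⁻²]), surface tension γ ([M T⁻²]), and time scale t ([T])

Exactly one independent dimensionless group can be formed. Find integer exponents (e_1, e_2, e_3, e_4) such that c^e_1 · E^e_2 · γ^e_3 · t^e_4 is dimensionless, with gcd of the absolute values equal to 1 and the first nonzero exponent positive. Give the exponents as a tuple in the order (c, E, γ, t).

M: e_1·(0) + e_2·(1) + e_3·(1) + e_4·(0) = 0
L: e_1·(1) + e_2·(2) + e_3·(0) + e_4·(0) = 0
T: e_1·(-1) + e_2·(-2) + e_3·(-2) + e_4·(1) = 0
Solving this homogeneous linear system for the smallest-integer solution (first nonzero entry positive) gives (2, -1, 1, 2).

(2, -1, 1, 2)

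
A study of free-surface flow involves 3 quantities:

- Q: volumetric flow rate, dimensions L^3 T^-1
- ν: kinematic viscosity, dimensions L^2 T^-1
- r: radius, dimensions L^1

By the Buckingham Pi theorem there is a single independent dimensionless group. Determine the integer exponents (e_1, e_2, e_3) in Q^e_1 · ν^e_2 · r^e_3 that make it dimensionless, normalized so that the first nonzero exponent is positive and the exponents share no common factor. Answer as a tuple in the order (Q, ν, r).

(1, -1, -1)

L: e_1·(3) + e_2·(2) + e_3·(1) = 0
T: e_1·(-1) + e_2·(-1) + e_3·(0) = 0
Solving this homogeneous linear system for the smallest-integer solution (first nonzero entry positive) gives (1, -1, -1).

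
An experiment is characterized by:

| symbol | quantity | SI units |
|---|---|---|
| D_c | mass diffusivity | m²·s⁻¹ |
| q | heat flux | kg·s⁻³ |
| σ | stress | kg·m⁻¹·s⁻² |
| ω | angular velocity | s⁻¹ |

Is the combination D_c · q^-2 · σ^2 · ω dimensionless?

yes

Sum the exponent of each base dimension across the product:
  M: [D_c]_M − 2·[q]_M + 2·[σ]_M + [ω]_M = (0) − 2·(1) + 2·(1) + (0) = 0
  L: [D_c]_L − 2·[q]_L + 2·[σ]_L + [ω]_L = (2) − 2·(0) + 2·(-1) + (0) = 0
  T: [D_c]_T − 2·[q]_T + 2·[σ]_T + [ω]_T = (-1) − 2·(-3) + 2·(-2) + (-1) = 0
All base exponents vanish — dimensionless.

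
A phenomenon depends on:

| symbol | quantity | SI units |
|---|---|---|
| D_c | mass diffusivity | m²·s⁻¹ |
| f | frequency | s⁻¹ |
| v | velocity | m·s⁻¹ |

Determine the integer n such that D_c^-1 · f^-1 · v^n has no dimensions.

2

Balance the L exponent: (1)·n from v, plus −(2) − (0) = -2 from the rest, must sum to zero.
n − 2 = 0, so n = 2.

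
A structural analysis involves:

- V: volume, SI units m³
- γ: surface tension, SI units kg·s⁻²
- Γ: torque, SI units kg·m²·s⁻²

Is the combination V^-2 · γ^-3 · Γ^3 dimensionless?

Sum the exponent of each base dimension across the product:
  M: −2·[V]_M − 3·[γ]_M + 3·[Γ]_M = −2·(0) − 3·(1) + 3·(1) = 0
  L: −2·[V]_L − 3·[γ]_L + 3·[Γ]_L = −2·(3) − 3·(0) + 3·(2) = 0
  T: −2·[V]_T − 3·[γ]_T + 3·[Γ]_T = −2·(0) − 3·(-2) + 3·(-2) = 0
All base exponents vanish — dimensionless.

yes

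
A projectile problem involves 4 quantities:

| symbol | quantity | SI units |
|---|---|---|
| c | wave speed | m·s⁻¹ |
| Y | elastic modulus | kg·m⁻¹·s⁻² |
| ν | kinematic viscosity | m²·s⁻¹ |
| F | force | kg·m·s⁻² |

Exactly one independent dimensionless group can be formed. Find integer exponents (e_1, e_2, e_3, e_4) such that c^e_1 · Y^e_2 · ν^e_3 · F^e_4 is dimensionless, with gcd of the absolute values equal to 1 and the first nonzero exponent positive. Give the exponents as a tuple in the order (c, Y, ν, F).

M: e_1·(0) + e_2·(1) + e_3·(0) + e_4·(1) = 0
L: e_1·(1) + e_2·(-1) + e_3·(2) + e_4·(1) = 0
T: e_1·(-1) + e_2·(-2) + e_3·(-1) + e_4·(-2) = 0
Solving this homogeneous linear system for the smallest-integer solution (first nonzero entry positive) gives (2, -1, -2, 1).

(2, -1, -2, 1)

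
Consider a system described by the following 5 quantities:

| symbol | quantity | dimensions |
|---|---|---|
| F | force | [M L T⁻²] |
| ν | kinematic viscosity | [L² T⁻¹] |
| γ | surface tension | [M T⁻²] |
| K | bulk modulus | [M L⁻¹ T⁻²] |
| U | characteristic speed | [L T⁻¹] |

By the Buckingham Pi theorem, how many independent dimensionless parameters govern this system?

There are 5 variables and 3 base dimensions (M, L, T).
The dimension matrix has rank 3.
Independent dimensionless groups: 5 − 3 = 2.

2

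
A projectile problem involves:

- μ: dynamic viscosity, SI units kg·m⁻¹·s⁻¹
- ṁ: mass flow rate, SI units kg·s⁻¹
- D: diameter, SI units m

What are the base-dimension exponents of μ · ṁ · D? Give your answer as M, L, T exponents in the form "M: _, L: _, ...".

Collect each base-dimension exponent across the product:
  M: (1) + (1) + (0) = 2
  L: (-1) + (0) + (1) = 0
  T: (-1) + (-1) + (0) = -2
So the dimensions are [M² T⁻²].

M: 2, L: 0, T: -2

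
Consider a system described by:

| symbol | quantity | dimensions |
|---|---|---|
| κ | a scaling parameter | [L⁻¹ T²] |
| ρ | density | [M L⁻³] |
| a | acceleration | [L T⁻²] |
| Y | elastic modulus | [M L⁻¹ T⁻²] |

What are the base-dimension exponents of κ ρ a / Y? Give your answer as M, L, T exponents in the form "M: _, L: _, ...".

M: 0, L: -2, T: 2

Collect each base-dimension exponent across the product:
  M: (0) + (1) + (0) − (1) = 0
  L: (-1) + (-3) + (1) − (-1) = -2
  T: (2) + (0) + (-2) − (-2) = 2
So the dimensions are [L⁻² T²].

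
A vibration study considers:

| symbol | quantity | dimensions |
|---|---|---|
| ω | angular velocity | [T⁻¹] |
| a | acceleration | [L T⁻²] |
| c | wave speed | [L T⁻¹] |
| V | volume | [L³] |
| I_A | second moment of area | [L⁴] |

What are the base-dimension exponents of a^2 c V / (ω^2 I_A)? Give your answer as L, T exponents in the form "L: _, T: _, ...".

Collect each base-dimension exponent across the product:
  L: −2·(0) + 2·(1) + (1) + (3) − (4) = 2
  T: −2·(-1) + 2·(-2) + (-1) + (0) − (0) = -3
So the dimensions are [L² T⁻³].

L: 2, T: -3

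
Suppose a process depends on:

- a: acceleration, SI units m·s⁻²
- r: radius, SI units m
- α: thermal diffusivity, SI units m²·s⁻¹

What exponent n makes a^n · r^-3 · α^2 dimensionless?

-1

Balance the L exponent: (1)·n from a, plus −3·(1) + 2·(2) = 1 from the rest, must sum to zero.
n + 1 = 0, so n = -1.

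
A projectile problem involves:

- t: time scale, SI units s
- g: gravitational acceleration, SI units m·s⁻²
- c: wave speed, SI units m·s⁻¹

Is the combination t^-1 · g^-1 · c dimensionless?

Sum the exponent of each base dimension across the product:
  L: −[t]_L − [g]_L + [c]_L = −(0) − (1) + (1) = 0
  T: −[t]_T − [g]_T + [c]_T = −(1) − (-2) + (-1) = 0
All base exponents vanish — dimensionless.

yes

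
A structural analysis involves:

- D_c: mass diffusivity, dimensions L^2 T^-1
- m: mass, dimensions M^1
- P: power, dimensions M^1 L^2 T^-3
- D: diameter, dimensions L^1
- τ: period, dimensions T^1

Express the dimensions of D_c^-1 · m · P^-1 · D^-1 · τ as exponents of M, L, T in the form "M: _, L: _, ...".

M: 0, L: -5, T: 5

Collect each base-dimension exponent across the product:
  M: −(0) + (1) − (1) − (0) + (0) = 0
  L: −(2) + (0) − (2) − (1) + (0) = -5
  T: −(-1) + (0) − (-3) − (0) + (1) = 5
So the dimensions are [L⁻⁵ T⁵].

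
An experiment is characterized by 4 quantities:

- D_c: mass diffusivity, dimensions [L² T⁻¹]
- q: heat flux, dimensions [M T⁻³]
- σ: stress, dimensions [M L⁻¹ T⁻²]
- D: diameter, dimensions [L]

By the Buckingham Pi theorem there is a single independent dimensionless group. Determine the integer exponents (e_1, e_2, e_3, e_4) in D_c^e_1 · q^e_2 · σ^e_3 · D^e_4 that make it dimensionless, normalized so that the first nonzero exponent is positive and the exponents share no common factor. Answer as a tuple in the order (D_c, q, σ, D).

(1, -1, 1, -1)

M: e_1·(0) + e_2·(1) + e_3·(1) + e_4·(0) = 0
L: e_1·(2) + e_2·(0) + e_3·(-1) + e_4·(1) = 0
T: e_1·(-1) + e_2·(-3) + e_3·(-2) + e_4·(0) = 0
Solving this homogeneous linear system for the smallest-integer solution (first nonzero entry positive) gives (1, -1, 1, -1).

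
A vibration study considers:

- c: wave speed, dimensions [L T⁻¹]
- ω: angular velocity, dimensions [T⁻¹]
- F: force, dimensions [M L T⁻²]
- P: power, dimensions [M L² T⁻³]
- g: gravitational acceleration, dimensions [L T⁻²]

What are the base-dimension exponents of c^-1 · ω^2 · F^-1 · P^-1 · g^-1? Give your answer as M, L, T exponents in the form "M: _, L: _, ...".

M: -2, L: -5, T: 6

Collect each base-dimension exponent across the product:
  M: −(0) + 2·(0) − (1) − (1) − (0) = -2
  L: −(1) + 2·(0) − (1) − (2) − (1) = -5
  T: −(-1) + 2·(-1) − (-2) − (-3) − (-2) = 6
So the dimensions are [M⁻² L⁻⁵ T⁶].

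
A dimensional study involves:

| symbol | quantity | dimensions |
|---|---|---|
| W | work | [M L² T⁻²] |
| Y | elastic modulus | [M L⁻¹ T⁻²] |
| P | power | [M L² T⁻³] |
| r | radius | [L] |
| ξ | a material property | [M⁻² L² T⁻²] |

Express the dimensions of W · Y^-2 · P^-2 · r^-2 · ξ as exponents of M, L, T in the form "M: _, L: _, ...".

Collect each base-dimension exponent across the product:
  M: (1) − 2·(1) − 2·(1) − 2·(0) + (-2) = -5
  L: (2) − 2·(-1) − 2·(2) − 2·(1) + (2) = 0
  T: (-2) − 2·(-2) − 2·(-3) − 2·(0) + (-2) = 6
So the dimensions are [M⁻⁵ T⁶].

M: -5, L: 0, T: 6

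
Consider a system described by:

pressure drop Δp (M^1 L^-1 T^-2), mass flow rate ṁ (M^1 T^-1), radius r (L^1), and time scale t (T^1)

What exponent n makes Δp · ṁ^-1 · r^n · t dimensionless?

1

Balance the L exponent: (1)·n from r, plus (-1) − (0) + (0) = -1 from the rest, must sum to zero.
n − 1 = 0, so n = 1.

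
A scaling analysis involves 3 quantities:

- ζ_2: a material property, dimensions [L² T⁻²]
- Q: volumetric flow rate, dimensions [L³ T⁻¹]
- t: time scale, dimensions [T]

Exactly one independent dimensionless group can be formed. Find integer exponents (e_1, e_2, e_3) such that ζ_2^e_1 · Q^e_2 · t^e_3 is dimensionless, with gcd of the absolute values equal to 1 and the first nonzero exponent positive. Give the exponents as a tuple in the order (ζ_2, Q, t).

L: e_1·(2) + e_2·(3) + e_3·(0) = 0
T: e_1·(-2) + e_2·(-1) + e_3·(1) = 0
Solving this homogeneous linear system for the smallest-integer solution (first nonzero entry positive) gives (3, -2, 4).

(3, -2, 4)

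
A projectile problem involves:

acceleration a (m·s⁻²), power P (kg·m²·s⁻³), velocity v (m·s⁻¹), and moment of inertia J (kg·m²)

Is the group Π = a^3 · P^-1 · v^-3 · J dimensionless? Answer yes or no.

yes

Sum the exponent of each base dimension across the product:
  M: 3·[a]_M − [P]_M − 3·[v]_M + [J]_M = 3·(0) − (1) − 3·(0) + (1) = 0
  L: 3·[a]_L − [P]_L − 3·[v]_L + [J]_L = 3·(1) − (2) − 3·(1) + (2) = 0
  T: 3·[a]_T − [P]_T − 3·[v]_T + [J]_T = 3·(-2) − (-3) − 3·(-1) + (0) = 0
All base exponents vanish — dimensionless.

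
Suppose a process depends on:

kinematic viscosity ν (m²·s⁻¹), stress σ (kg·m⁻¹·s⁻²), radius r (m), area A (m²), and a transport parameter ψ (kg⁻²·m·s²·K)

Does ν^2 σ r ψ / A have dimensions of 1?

Sum the exponent of each base dimension across the product:
  M: 2·[ν]_M + [σ]_M + [r]_M − [A]_M + [ψ]_M = 2·(0) + (1) + (0) − (0) + (-2) = -1
  L: 2·[ν]_L + [σ]_L + [r]_L − [A]_L + [ψ]_L = 2·(2) + (-1) + (1) − (2) + (1) = 3
  T: 2·[ν]_T + [σ]_T + [r]_T − [A]_T + [ψ]_T = 2·(-1) + (-2) + (0) − (0) + (2) = -2
  Θ: 2·[ν]_Θ + [σ]_Θ + [r]_Θ − [A]_Θ + [ψ]_Θ = 2·(0) + (0) + (0) − (0) + (1) = 1
Net dimensions [M⁻¹ L³ T⁻² Θ] ≠ [1] — not dimensionless.

no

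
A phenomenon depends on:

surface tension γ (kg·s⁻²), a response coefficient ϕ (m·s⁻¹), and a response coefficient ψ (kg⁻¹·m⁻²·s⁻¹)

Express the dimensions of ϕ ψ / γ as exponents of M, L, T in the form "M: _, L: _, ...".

Collect each base-dimension exponent across the product:
  M: −(1) + (0) + (-1) = -2
  L: −(0) + (1) + (-2) = -1
  T: −(-2) + (-1) + (-1) = 0
So the dimensions are [M⁻² L⁻¹].

M: -2, L: -1, T: 0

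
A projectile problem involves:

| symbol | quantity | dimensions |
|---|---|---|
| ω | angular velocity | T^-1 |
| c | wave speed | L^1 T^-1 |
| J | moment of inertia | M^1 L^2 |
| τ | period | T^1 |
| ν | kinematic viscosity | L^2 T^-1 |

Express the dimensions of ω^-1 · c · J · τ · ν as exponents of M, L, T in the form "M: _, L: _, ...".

Collect each base-dimension exponent across the product:
  M: −(0) + (0) + (1) + (0) + (0) = 1
  L: −(0) + (1) + (2) + (0) + (2) = 5
  T: −(-1) + (-1) + (0) + (1) + (-1) = 0
So the dimensions are [M L⁵].

M: 1, L: 5, T: 0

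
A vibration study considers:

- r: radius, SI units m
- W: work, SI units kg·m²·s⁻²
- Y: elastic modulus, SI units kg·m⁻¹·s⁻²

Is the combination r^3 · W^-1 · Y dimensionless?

yes

Sum the exponent of each base dimension across the product:
  M: 3·[r]_M − [W]_M + [Y]_M = 3·(0) − (1) + (1) = 0
  L: 3·[r]_L − [W]_L + [Y]_L = 3·(1) − (2) + (-1) = 0
  T: 3·[r]_T − [W]_T + [Y]_T = 3·(0) − (-2) + (-2) = 0
All base exponents vanish — dimensionless.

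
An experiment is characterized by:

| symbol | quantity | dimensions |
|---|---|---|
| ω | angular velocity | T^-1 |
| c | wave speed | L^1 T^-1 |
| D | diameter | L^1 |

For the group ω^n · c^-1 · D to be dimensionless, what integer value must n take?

1

Balance the T exponent: (-1)·n from ω, plus −(-1) + (0) = 1 from the rest, must sum to zero.
−n + 1 = 0, so n = 1.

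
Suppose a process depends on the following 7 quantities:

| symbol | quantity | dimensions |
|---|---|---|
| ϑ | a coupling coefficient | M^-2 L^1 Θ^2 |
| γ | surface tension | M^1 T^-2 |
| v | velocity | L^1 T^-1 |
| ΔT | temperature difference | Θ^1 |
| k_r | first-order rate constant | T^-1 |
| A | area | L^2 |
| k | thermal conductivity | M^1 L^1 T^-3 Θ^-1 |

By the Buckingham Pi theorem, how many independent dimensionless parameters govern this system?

3

There are 7 variables and 4 base dimensions (M, L, T, Θ).
The dimension matrix has rank 4.
Independent dimensionless groups: 7 − 4 = 3.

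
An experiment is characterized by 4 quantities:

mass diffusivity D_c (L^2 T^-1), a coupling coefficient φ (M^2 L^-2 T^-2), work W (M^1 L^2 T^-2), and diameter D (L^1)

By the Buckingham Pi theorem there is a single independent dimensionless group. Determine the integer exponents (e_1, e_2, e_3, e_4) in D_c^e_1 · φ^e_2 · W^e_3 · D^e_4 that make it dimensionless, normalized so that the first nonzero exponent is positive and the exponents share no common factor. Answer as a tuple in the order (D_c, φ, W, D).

(2, 1, -2, 2)

M: e_1·(0) + e_2·(2) + e_3·(1) + e_4·(0) = 0
L: e_1·(2) + e_2·(-2) + e_3·(2) + e_4·(1) = 0
T: e_1·(-1) + e_2·(-2) + e_3·(-2) + e_4·(0) = 0
Solving this homogeneous linear system for the smallest-integer solution (first nonzero entry positive) gives (2, 1, -2, 2).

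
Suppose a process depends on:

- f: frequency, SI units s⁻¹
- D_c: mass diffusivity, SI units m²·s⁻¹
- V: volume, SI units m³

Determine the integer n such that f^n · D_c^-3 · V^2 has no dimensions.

3

Balance the T exponent: (-1)·n from f, plus −3·(-1) + 2·(0) = 3 from the rest, must sum to zero.
−n + 3 = 0, so n = 3.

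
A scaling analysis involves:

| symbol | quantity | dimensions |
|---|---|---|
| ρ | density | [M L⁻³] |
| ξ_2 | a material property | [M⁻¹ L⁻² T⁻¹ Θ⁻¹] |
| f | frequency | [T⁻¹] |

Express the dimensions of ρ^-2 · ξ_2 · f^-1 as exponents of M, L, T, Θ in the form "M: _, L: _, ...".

Collect each base-dimension exponent across the product:
  M: −2·(1) + (-1) − (0) = -3
  L: −2·(-3) + (-2) − (0) = 4
  T: −2·(0) + (-1) − (-1) = 0
  Θ: −2·(0) + (-1) − (0) = -1
So the dimensions are [M⁻³ L⁴ Θ⁻¹].

M: -3, L: 4, T: 0, Θ: -1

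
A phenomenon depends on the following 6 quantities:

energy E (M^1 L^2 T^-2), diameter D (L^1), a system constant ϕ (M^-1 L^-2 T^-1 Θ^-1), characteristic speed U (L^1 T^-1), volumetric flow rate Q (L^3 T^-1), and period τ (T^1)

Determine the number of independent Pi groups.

There are 6 variables and 4 base dimensions (M, L, T, Θ).
The dimension matrix has rank 4.
Independent dimensionless groups: 6 − 4 = 2.

2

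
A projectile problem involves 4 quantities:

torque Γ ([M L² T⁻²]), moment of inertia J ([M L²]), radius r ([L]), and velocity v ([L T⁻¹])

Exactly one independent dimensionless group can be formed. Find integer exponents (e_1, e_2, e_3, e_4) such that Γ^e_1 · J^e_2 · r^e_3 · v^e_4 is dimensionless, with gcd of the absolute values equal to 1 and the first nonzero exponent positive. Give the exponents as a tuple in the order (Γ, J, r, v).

(1, -1, 2, -2)

M: e_1·(1) + e_2·(1) + e_3·(0) + e_4·(0) = 0
L: e_1·(2) + e_2·(2) + e_3·(1) + e_4·(1) = 0
T: e_1·(-2) + e_2·(0) + e_3·(0) + e_4·(-1) = 0
Solving this homogeneous linear system for the smallest-integer solution (first nonzero entry positive) gives (1, -1, 2, -2).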